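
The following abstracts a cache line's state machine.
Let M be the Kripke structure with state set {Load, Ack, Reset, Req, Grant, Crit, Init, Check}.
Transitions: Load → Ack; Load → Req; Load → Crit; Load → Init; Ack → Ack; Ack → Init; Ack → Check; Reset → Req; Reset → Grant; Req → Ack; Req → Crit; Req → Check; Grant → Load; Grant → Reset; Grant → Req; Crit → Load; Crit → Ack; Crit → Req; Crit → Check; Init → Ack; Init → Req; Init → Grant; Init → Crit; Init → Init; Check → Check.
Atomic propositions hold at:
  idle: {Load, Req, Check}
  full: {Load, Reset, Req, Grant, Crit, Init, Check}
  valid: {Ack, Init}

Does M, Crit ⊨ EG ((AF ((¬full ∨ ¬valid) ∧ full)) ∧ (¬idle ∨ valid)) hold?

No

Sat(¬full) = {Ack}
Sat(¬valid) = {Load, Reset, Req, Grant, Crit, Check}
Sat(¬full ∨ ¬valid) = {Load, Ack, Reset, Req, Grant, Crit, Check}
Sat((¬full ∨ ¬valid) ∧ full) = {Load, Reset, Req, Grant, Crit, Check}
AF ((¬full ∨ ¬valid) ∧ full): least fixpoint, start Z0 = {Load, Reset, Req, Grant, Crit, Check}, add states with every successor in Z. Already a fixed point.
Sat(AF ((¬full ∨ ¬valid) ∧ full)) = {Load, Reset, Req, Grant, Crit, Check}
Sat(¬idle) = {Ack, Reset, Grant, Crit, Init}
Sat(¬idle ∨ valid) = {Ack, Reset, Grant, Crit, Init}
Sat((AF ((¬full ∨ ¬valid) ∧ full)) ∧ (¬idle ∨ valid)) = {Reset, Grant, Crit}
EG ((AF ((¬full ∨ ¬valid) ∧ full)) ∧ (¬idle ∨ valid)): greatest fixpoint, start Z0 = {Reset, Grant, Crit}, keep only states in Sat with some successor in Z. Z1 = {Reset, Grant}; fixed.
Sat(EG ((AF ((¬full ∨ ¬valid) ∧ full)) ∧ (¬idle ∨ valid))) = {Reset, Grant}
Crit ∉ Sat(EG ((AF ((¬full ∨ ¬valid) ∧ full)) ∧ (¬idle ∨ valid))) = {Reset, Grant}, so the formula does not hold at Crit.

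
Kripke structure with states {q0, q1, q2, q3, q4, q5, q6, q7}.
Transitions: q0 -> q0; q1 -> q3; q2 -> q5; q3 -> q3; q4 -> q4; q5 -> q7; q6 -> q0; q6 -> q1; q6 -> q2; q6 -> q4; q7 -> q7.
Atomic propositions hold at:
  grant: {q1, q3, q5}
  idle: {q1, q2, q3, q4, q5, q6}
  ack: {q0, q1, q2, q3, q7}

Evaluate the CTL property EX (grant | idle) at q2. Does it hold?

Sat(grant | idle) = {q1, q2, q3, q4, q5, q6}
Sat(EX (grant | idle)) = {s : some successor in {q1, q2, q3, q4, q5, q6}} = {q1, q2, q3, q4, q6}
q2 ∈ Sat(EX (grant | idle)) = {q1, q2, q3, q4, q6}, so the formula holds at q2.

Yes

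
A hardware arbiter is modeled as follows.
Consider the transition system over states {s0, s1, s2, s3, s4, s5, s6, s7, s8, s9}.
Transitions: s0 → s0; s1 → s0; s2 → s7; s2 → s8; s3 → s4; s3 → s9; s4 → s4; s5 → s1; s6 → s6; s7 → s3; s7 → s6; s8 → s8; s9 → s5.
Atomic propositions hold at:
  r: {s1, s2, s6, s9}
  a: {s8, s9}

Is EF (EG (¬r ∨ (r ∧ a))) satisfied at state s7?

Yes

Sat(¬r) = {s0, s3, s4, s5, s7, s8}
Sat(r ∧ a) = {s9}
Sat(¬r ∨ (r ∧ a)) = {s0, s3, s4, s5, s7, s8, s9}
EG (¬r ∨ (r ∧ a)): greatest fixpoint, start Z0 = {s0, s3, s4, s5, s7, s8, s9}, keep only states in Sat with some successor in Z. Z1 = {s0, s3, s4, s7, s8, s9}; Z2 = {s0, s3, s4, s7, s8}; fixed.
Sat(EG (¬r ∨ (r ∧ a))) = {s0, s3, s4, s7, s8}
EF (EG (¬r ∨ (r ∧ a))): least fixpoint, start Z0 = {s0, s3, s4, s7, s8}, add states with some successor in Z. Z1 = {s0, s1, s2, s3, s4, s7, s8}; Z2 = {s0, s1, s2, s3, s4, s5, s7, s8}; Z3 = {s0, s1, s2, s3, s4, s5, s7, s8, s9}; fixed.
Sat(EF (EG (¬r ∨ (r ∧ a)))) = {s0, s1, s2, s3, s4, s5, s7, s8, s9}
s7 ∈ Sat(EF (EG (¬r ∨ (r ∧ a)))) = {s0, s1, s2, s3, s4, s5, s7, s8, s9}, so the formula holds at s7.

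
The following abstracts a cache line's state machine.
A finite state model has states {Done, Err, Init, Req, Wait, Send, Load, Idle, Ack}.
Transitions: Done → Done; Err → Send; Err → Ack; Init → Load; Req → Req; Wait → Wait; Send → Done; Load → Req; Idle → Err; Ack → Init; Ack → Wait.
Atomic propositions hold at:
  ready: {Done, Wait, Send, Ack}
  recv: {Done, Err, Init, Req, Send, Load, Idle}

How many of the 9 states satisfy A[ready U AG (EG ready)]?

EG ready: greatest fixpoint, start Z0 = {Done, Wait, Send, Ack}, keep only states in Sat with some successor in Z. Already a fixed point.
Sat(EG ready) = {Done, Wait, Send, Ack}
AG (EG ready): greatest fixpoint, start Z0 = {Done, Wait, Send, Ack}, keep only states in Sat with every successor in Z. Z1 = {Done, Wait, Send}; fixed.
Sat(AG (EG ready)) = {Done, Wait, Send}
A[ready U AG (EG ready)]: least fixpoint, start Z0 = Sat(AG (EG ready)) = {Done, Wait, Send}, add states in Sat(ready) with every successor in Z. Already a fixed point.
Sat(A[ready U AG (EG ready)]) = {Done, Wait, Send}
|Sat(A[ready U AG (EG ready)])| = |{Done, Wait, Send}| = 3.

3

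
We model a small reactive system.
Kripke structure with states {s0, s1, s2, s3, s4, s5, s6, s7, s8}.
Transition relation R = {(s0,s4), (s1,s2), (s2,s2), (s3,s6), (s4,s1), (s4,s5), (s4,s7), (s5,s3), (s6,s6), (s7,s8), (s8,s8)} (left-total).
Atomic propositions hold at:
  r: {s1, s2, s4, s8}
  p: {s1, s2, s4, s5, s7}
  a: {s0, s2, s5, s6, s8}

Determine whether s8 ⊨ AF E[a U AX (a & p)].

Sat(a & p) = {s2, s5}
Sat(AX (a & p)) = {s : every successor in {s2, s5}} = {s1, s2}
E[a U AX (a & p)]: least fixpoint, start Z0 = Sat(AX (a & p)) = {s1, s2}, add states in Sat(a) with some successor in Z. Already a fixed point.
Sat(E[a U AX (a & p)]) = {s1, s2}
AF E[a U AX (a & p)]: least fixpoint, start Z0 = {s1, s2}, add states with every successor in Z. Already a fixed point.
Sat(AF E[a U AX (a & p)]) = {s1, s2}
s8 ∉ Sat(AF E[a U AX (a & p)]) = {s1, s2}, so the formula does not hold at s8.

No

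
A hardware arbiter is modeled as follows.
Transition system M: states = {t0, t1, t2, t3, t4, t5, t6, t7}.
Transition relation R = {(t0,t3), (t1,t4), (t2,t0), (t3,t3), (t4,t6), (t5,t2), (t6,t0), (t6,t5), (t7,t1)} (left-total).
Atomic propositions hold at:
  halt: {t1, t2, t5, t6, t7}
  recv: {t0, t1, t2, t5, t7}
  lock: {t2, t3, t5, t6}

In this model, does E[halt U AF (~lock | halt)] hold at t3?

Sat(~lock) = {t0, t1, t4, t7}
Sat(~lock | halt) = {t0, t1, t2, t4, t5, t6, t7}
AF (~lock | halt): least fixpoint, start Z0 = {t0, t1, t2, t4, t5, t6, t7}, add states with every successor in Z. Already a fixed point.
Sat(AF (~lock | halt)) = {t0, t1, t2, t4, t5, t6, t7}
E[halt U AF (~lock | halt)]: least fixpoint, start Z0 = Sat(AF (~lock | halt)) = {t0, t1, t2, t4, t5, t6, t7}, add states in Sat(halt) with some successor in Z. Already a fixed point.
Sat(E[halt U AF (~lock | halt)]) = {t0, t1, t2, t4, t5, t6, t7}
t3 ∉ Sat(E[halt U AF (~lock | halt)]) = {t0, t1, t2, t4, t5, t6, t7}, so the formula does not hold at t3.

No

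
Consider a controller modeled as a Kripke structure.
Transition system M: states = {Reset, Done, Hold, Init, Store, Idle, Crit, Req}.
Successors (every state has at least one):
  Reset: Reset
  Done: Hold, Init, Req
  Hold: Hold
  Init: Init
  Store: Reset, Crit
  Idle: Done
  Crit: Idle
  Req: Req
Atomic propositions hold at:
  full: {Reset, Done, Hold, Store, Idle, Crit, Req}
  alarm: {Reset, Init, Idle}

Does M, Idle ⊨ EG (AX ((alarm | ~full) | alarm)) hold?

Sat(~full) = {Init}
Sat(alarm | ~full) = {Reset, Init, Idle}
Sat((alarm | ~full) | alarm) = {Reset, Init, Idle}
Sat(AX ((alarm | ~full) | alarm)) = {s : every successor in {Reset, Init, Idle}} = {Reset, Init, Crit}
EG (AX ((alarm | ~full) | alarm)): greatest fixpoint, start Z0 = {Reset, Init, Crit}, keep only states in Sat with some successor in Z. Z1 = {Reset, Init}; fixed.
Sat(EG (AX ((alarm | ~full) | alarm))) = {Reset, Init}
Idle ∉ Sat(EG (AX ((alarm | ~full) | alarm))) = {Reset, Init}, so the formula does not hold at Idle.

No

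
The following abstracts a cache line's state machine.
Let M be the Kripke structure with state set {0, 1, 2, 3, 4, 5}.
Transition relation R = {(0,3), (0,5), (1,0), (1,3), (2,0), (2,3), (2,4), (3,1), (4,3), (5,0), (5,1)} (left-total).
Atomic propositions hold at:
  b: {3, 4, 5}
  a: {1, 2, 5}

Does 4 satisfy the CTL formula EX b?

Yes

Sat(EX b) = {s : some successor in {3, 4, 5}} = {0, 1, 2, 4}
4 ∈ Sat(EX b) = {0, 1, 2, 4}, so the formula holds at 4.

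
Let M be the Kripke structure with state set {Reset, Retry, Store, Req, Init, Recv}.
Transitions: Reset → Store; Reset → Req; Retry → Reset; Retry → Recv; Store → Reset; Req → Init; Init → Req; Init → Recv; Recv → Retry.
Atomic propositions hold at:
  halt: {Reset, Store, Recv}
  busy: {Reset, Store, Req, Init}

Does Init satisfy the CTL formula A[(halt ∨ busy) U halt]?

Sat(halt ∨ busy) = {Reset, Store, Req, Init, Recv}
A[(halt ∨ busy) U halt]: least fixpoint, start Z0 = Sat(halt) = {Reset, Store, Recv}, add states in Sat(halt ∨ busy) with every successor in Z. Already a fixed point.
Sat(A[(halt ∨ busy) U halt]) = {Reset, Store, Recv}
Init ∉ Sat(A[(halt ∨ busy) U halt]) = {Reset, Store, Recv}, so the formula does not hold at Init.

No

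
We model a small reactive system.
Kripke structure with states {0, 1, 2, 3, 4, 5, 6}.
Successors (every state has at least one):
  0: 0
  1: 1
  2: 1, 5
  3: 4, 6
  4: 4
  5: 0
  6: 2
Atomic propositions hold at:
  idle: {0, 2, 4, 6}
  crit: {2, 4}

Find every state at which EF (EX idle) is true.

Sat(EX idle) = {s : some successor in {0, 2, 4, 6}} = {0, 3, 4, 5, 6}
EF (EX idle): least fixpoint, start Z0 = {0, 3, 4, 5, 6}, add states with some successor in Z. Z1 = {0, 2, 3, 4, 5, 6}; fixed.
Sat(EF (EX idle)) = {0, 2, 3, 4, 5, 6}

{0, 2, 3, 4, 5, 6}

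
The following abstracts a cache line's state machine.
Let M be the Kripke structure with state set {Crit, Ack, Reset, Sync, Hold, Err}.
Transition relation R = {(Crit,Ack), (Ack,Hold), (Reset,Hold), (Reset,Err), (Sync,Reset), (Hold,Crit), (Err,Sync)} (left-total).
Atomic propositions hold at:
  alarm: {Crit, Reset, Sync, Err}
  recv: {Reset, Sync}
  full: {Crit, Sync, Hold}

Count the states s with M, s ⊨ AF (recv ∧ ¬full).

3

Sat(¬full) = {Ack, Reset, Err}
Sat(recv ∧ ¬full) = {Reset}
AF (recv ∧ ¬full): least fixpoint, start Z0 = {Reset}, add states with every successor in Z. Z1 = {Reset, Sync}; Z2 = {Reset, Sync, Err}; fixed.
Sat(AF (recv ∧ ¬full)) = {Reset, Sync, Err}
|Sat(AF (recv ∧ ¬full))| = |{Reset, Sync, Err}| = 3.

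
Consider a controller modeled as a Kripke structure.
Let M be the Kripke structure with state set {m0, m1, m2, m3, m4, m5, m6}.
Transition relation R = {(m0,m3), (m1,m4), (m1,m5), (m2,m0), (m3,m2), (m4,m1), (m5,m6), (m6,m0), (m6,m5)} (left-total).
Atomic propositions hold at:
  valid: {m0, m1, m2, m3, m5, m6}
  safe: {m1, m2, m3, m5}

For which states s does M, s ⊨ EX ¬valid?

Sat(¬valid) = {m4}
Sat(EX ¬valid) = {s : some successor in {m4}} = {m1}

{m1}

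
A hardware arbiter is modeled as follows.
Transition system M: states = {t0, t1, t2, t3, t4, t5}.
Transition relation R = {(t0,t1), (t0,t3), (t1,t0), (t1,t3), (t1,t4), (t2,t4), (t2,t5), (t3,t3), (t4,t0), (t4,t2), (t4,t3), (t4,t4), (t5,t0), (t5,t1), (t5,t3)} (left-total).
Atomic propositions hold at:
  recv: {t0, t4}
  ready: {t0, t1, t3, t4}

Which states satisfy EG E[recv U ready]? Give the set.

E[recv U ready]: least fixpoint, start Z0 = Sat(ready) = {t0, t1, t3, t4}, add states in Sat(recv) with some successor in Z. Already a fixed point.
Sat(E[recv U ready]) = {t0, t1, t3, t4}
EG E[recv U ready]: greatest fixpoint, start Z0 = {t0, t1, t3, t4}, keep only states in Sat with some successor in Z. Already a fixed point.
Sat(EG E[recv U ready]) = {t0, t1, t3, t4}

{t0, t1, t3, t4}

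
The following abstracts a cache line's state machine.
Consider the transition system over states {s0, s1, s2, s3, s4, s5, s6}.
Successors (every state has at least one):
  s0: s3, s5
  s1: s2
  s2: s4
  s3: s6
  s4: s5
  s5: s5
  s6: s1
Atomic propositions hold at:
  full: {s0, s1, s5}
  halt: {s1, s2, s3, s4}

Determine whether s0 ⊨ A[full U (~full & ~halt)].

Sat(~full) = {s2, s3, s4, s6}
Sat(~halt) = {s0, s5, s6}
Sat(~full & ~halt) = {s6}
A[full U (~full & ~halt)]: least fixpoint, start Z0 = Sat((~full & ~halt)) = {s6}, add states in Sat(full) with every successor in Z. Already a fixed point.
Sat(A[full U (~full & ~halt)]) = {s6}
s0 ∉ Sat(A[full U (~full & ~halt)]) = {s6}, so the formula does not hold at s0.

No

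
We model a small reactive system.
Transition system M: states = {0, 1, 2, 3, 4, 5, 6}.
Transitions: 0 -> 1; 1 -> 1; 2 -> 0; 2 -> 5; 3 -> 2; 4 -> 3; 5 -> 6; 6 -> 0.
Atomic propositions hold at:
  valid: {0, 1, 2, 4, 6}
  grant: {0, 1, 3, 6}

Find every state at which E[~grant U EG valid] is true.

Sat(~grant) = {2, 4, 5}
EG valid: greatest fixpoint, start Z0 = {0, 1, 2, 4, 6}, keep only states in Sat with some successor in Z. Z1 = {0, 1, 2, 6}; fixed.
Sat(EG valid) = {0, 1, 2, 6}
E[~grant U EG valid]: least fixpoint, start Z0 = Sat(EG valid) = {0, 1, 2, 6}, add states in Sat(~grant) with some successor in Z. Z1 = {0, 1, 2, 5, 6}; fixed.
Sat(E[~grant U EG valid]) = {0, 1, 2, 5, 6}

{0, 1, 2, 5, 6}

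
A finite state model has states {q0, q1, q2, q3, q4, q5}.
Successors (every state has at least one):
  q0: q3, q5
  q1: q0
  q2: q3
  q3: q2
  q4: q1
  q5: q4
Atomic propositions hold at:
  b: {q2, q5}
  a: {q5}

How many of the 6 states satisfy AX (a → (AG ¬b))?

5

Sat(¬b) = {q0, q1, q3, q4}
AG ¬b: greatest fixpoint, start Z0 = {q0, q1, q3, q4}, keep only states in Sat with every successor in Z. Z1 = {q1, q4}; Z2 = {q4}; Z3 = ∅; fixed.
Sat(AG ¬b) = ∅
Sat(a → (AG ¬b)) = {q0, q1, q2, q3, q4}
Sat(AX (a → (AG ¬b))) = {s : every successor in {q0, q1, q2, q3, q4}} = {q1, q2, q3, q4, q5}
|Sat(AX (a → (AG ¬b)))| = |{q1, q2, q3, q4, q5}| = 5.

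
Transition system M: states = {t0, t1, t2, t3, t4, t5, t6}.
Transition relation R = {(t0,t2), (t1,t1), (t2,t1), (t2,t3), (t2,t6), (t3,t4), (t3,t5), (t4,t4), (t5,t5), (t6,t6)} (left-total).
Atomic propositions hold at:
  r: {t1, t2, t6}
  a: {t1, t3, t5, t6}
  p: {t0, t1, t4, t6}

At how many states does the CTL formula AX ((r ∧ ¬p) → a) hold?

Sat(¬p) = {t2, t3, t5}
Sat(r ∧ ¬p) = {t2}
Sat((r ∧ ¬p) → a) = {t0, t1, t3, t4, t5, t6}
Sat(AX ((r ∧ ¬p) → a)) = {s : every successor in {t0, t1, t3, t4, t5, t6}} = {t1, t2, t3, t4, t5, t6}
|Sat(AX ((r ∧ ¬p) → a))| = |{t1, t2, t3, t4, t5, t6}| = 6.

6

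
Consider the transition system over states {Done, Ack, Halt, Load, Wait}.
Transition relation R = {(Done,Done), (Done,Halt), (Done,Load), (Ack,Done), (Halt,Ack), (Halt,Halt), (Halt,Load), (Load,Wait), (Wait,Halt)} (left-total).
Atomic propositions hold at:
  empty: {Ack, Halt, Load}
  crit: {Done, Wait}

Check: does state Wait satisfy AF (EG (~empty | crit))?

Sat(~empty) = {Done, Wait}
Sat(~empty | crit) = {Done, Wait}
EG (~empty | crit): greatest fixpoint, start Z0 = {Done, Wait}, keep only states in Sat with some successor in Z. Z1 = {Done}; fixed.
Sat(EG (~empty | crit)) = {Done}
AF (EG (~empty | crit)): least fixpoint, start Z0 = {Done}, add states with every successor in Z. Z1 = {Done, Ack}; fixed.
Sat(AF (EG (~empty | crit))) = {Done, Ack}
Wait ∉ Sat(AF (EG (~empty | crit))) = {Done, Ack}, so the formula does not hold at Wait.

No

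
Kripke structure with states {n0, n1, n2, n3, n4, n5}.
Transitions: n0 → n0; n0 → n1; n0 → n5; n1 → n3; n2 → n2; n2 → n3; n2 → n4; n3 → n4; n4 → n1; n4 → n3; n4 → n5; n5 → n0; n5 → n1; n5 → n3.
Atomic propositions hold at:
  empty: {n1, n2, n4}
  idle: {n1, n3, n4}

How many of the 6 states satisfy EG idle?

3

EG idle: greatest fixpoint, start Z0 = {n1, n3, n4}, keep only states in Sat with some successor in Z. Already a fixed point.
Sat(EG idle) = {n1, n3, n4}
|Sat(EG idle)| = |{n1, n3, n4}| = 3.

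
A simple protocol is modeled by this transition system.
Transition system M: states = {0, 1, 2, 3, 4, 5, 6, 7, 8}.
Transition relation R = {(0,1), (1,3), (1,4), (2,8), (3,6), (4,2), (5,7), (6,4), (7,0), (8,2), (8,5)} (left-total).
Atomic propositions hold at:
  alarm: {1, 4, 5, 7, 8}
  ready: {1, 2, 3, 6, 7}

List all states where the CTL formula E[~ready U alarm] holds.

{0, 1, 4, 5, 7, 8}

Sat(~ready) = {0, 4, 5, 8}
E[~ready U alarm]: least fixpoint, start Z0 = Sat(alarm) = {1, 4, 5, 7, 8}, add states in Sat(~ready) with some successor in Z. Z1 = {0, 1, 4, 5, 7, 8}; fixed.
Sat(E[~ready U alarm]) = {0, 1, 4, 5, 7, 8}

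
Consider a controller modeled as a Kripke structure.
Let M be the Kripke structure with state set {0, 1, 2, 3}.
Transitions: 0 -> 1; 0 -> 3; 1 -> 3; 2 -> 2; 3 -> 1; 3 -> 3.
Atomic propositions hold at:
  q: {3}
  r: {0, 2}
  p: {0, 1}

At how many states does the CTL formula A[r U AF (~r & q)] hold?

3

Sat(~r) = {1, 3}
Sat(~r & q) = {3}
AF (~r & q): least fixpoint, start Z0 = {3}, add states with every successor in Z. Z1 = {1, 3}; Z2 = {0, 1, 3}; fixed.
Sat(AF (~r & q)) = {0, 1, 3}
A[r U AF (~r & q)]: least fixpoint, start Z0 = Sat(AF (~r & q)) = {0, 1, 3}, add states in Sat(r) with every successor in Z. Already a fixed point.
Sat(A[r U AF (~r & q)]) = {0, 1, 3}
|Sat(A[r U AF (~r & q)])| = |{0, 1, 3}| = 3.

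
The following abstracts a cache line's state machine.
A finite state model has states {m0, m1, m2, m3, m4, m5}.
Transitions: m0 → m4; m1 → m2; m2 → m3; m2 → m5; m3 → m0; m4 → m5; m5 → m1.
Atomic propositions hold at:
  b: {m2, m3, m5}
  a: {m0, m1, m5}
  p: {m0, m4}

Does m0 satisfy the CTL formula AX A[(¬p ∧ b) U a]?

Sat(¬p) = {m1, m2, m3, m5}
Sat(¬p ∧ b) = {m2, m3, m5}
A[(¬p ∧ b) U a]: least fixpoint, start Z0 = Sat(a) = {m0, m1, m5}, add states in Sat(¬p ∧ b) with every successor in Z. Z1 = {m0, m1, m3, m5}; Z2 = {m0, m1, m2, m3, m5}; fixed.
Sat(A[(¬p ∧ b) U a]) = {m0, m1, m2, m3, m5}
Sat(AX A[(¬p ∧ b) U a]) = {s : every successor in {m0, m1, m2, m3, m5}} = {m1, m2, m3, m4, m5}
m0 ∉ Sat(AX A[(¬p ∧ b) U a]) = {m1, m2, m3, m4, m5}, so the formula does not hold at m0.

No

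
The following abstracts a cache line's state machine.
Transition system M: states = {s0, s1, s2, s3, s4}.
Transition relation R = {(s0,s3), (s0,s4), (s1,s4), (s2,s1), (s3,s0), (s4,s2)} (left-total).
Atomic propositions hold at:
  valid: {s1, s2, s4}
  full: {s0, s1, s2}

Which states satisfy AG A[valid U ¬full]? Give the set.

Sat(¬full) = {s3, s4}
A[valid U ¬full]: least fixpoint, start Z0 = Sat(¬full) = {s3, s4}, add states in Sat(valid) with every successor in Z. Z1 = {s1, s3, s4}; Z2 = {s1, s2, s3, s4}; fixed.
Sat(A[valid U ¬full]) = {s1, s2, s3, s4}
AG A[valid U ¬full]: greatest fixpoint, start Z0 = {s1, s2, s3, s4}, keep only states in Sat with every successor in Z. Z1 = {s1, s2, s4}; fixed.
Sat(AG A[valid U ¬full]) = {s1, s2, s4}

{s1, s2, s4}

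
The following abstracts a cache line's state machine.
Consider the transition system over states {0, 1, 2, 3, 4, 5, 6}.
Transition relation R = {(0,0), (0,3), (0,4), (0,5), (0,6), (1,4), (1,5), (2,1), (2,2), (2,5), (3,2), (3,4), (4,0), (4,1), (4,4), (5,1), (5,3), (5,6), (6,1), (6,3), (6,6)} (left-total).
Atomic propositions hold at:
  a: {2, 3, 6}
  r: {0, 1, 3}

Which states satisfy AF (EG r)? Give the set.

EG r: greatest fixpoint, start Z0 = {0, 1, 3}, keep only states in Sat with some successor in Z. Z1 = {0}; fixed.
Sat(EG r) = {0}
AF (EG r): least fixpoint, start Z0 = {0}, add states with every successor in Z. Already a fixed point.
Sat(AF (EG r)) = {0}

{0}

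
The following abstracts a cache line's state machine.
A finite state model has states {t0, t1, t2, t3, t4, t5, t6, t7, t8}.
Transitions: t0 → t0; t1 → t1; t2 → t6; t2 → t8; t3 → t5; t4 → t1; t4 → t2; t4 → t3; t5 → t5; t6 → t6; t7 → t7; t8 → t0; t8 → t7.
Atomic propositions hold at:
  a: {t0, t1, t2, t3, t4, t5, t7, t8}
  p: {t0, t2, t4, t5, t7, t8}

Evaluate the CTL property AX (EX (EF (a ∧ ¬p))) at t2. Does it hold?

Sat(¬p) = {t1, t3, t6}
Sat(a ∧ ¬p) = {t1, t3}
EF (a ∧ ¬p): least fixpoint, start Z0 = {t1, t3}, add states with some successor in Z. Z1 = {t1, t3, t4}; fixed.
Sat(EF (a ∧ ¬p)) = {t1, t3, t4}
Sat(EX (EF (a ∧ ¬p))) = {s : some successor in {t1, t3, t4}} = {t1, t4}
Sat(AX (EX (EF (a ∧ ¬p)))) = {s : every successor in {t1, t4}} = {t1}
t2 ∉ Sat(AX (EX (EF (a ∧ ¬p)))) = {t1}, so the formula does not hold at t2.

No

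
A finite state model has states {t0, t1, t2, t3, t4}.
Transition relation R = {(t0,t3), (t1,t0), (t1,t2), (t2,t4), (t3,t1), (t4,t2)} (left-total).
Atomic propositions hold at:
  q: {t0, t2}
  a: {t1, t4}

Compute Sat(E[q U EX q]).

Sat(EX q) = {s : some successor in {t0, t2}} = {t1, t4}
E[q U EX q]: least fixpoint, start Z0 = Sat(EX q) = {t1, t4}, add states in Sat(q) with some successor in Z. Z1 = {t1, t2, t4}; fixed.
Sat(E[q U EX q]) = {t1, t2, t4}

{t1, t2, t4}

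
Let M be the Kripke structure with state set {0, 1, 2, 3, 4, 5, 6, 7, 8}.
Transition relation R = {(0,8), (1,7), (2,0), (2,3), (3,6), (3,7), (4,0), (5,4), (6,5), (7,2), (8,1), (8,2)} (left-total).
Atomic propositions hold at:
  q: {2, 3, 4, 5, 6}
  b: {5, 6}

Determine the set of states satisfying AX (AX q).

Sat(AX q) = {s : every successor in {2, 3, 4, 5, 6}} = {5, 6, 7}
Sat(AX (AX q)) = {s : every successor in {5, 6, 7}} = {1, 3, 6}

{1, 3, 6}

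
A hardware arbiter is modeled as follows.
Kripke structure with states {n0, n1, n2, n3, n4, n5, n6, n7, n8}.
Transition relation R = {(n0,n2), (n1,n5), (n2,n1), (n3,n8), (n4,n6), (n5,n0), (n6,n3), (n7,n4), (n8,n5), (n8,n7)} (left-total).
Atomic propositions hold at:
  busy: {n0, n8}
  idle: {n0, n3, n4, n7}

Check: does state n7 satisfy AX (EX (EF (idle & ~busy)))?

Sat(~busy) = {n1, n2, n3, n4, n5, n6, n7}
Sat(idle & ~busy) = {n3, n4, n7}
EF (idle & ~busy): least fixpoint, start Z0 = {n3, n4, n7}, add states with some successor in Z. Z1 = {n3, n4, n6, n7, n8}; fixed.
Sat(EF (idle & ~busy)) = {n3, n4, n6, n7, n8}
Sat(EX (EF (idle & ~busy))) = {s : some successor in {n3, n4, n6, n7, n8}} = {n3, n4, n6, n7, n8}
Sat(AX (EX (EF (idle & ~busy)))) = {s : every successor in {n3, n4, n6, n7, n8}} = {n3, n4, n6, n7}
n7 ∈ Sat(AX (EX (EF (idle & ~busy)))) = {n3, n4, n6, n7}, so the formula holds at n7.

Yes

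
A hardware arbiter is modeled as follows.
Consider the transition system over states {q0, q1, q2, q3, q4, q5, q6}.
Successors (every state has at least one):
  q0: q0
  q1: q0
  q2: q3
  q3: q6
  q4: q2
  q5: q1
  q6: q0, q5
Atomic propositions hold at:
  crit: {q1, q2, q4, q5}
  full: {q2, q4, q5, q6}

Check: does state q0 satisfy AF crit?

AF crit: least fixpoint, start Z0 = {q1, q2, q4, q5}, add states with every successor in Z. Already a fixed point.
Sat(AF crit) = {q1, q2, q4, q5}
q0 ∉ Sat(AF crit) = {q1, q2, q4, q5}, so the formula does not hold at q0.

No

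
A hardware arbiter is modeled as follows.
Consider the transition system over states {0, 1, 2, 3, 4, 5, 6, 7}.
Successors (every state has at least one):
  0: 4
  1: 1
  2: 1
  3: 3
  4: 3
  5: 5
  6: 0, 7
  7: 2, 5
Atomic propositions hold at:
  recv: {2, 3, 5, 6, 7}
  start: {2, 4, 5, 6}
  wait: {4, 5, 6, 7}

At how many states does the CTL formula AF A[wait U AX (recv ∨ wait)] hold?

6

Sat(recv ∨ wait) = {2, 3, 4, 5, 6, 7}
Sat(AX (recv ∨ wait)) = {s : every successor in {2, 3, 4, 5, 6, 7}} = {0, 3, 4, 5, 7}
A[wait U AX (recv ∨ wait)]: least fixpoint, start Z0 = Sat(AX (recv ∨ wait)) = {0, 3, 4, 5, 7}, add states in Sat(wait) with every successor in Z. Z1 = {0, 3, 4, 5, 6, 7}; fixed.
Sat(A[wait U AX (recv ∨ wait)]) = {0, 3, 4, 5, 6, 7}
AF A[wait U AX (recv ∨ wait)]: least fixpoint, start Z0 = {0, 3, 4, 5, 6, 7}, add states with every successor in Z. Already a fixed point.
Sat(AF A[wait U AX (recv ∨ wait)]) = {0, 3, 4, 5, 6, 7}
|Sat(AF A[wait U AX (recv ∨ wait)])| = |{0, 3, 4, 5, 6, 7}| = 6.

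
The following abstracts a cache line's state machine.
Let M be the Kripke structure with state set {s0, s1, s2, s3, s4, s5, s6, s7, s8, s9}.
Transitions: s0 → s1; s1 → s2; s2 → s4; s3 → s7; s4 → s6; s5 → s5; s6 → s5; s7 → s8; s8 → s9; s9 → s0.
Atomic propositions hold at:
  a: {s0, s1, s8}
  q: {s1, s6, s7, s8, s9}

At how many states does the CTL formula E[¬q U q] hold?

9

Sat(¬q) = {s0, s2, s3, s4, s5}
E[¬q U q]: least fixpoint, start Z0 = Sat(q) = {s1, s6, s7, s8, s9}, add states in Sat(¬q) with some successor in Z. Z1 = {s0, s1, s3, s4, s6, s7, s8, s9}; Z2 = {s0, s1, s2, s3, s4, s6, s7, s8, s9}; fixed.
Sat(E[¬q U q]) = {s0, s1, s2, s3, s4, s6, s7, s8, s9}
|Sat(E[¬q U q])| = |{s0, s1, s2, s3, s4, s6, s7, s8, s9}| = 9.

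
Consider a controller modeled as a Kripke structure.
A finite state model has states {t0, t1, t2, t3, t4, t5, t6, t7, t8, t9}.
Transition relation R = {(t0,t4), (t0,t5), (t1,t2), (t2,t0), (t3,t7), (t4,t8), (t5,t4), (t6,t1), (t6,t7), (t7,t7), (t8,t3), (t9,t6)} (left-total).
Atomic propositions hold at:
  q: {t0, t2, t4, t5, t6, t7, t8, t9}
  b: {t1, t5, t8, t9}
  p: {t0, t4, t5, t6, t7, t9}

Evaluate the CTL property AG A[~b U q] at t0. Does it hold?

Sat(~b) = {t0, t2, t3, t4, t6, t7}
A[~b U q]: least fixpoint, start Z0 = Sat(q) = {t0, t2, t4, t5, t6, t7, t8, t9}, add states in Sat(~b) with every successor in Z. Z1 = {t0, t2, t3, t4, t5, t6, t7, t8, t9}; fixed.
Sat(A[~b U q]) = {t0, t2, t3, t4, t5, t6, t7, t8, t9}
AG A[~b U q]: greatest fixpoint, start Z0 = {t0, t2, t3, t4, t5, t6, t7, t8, t9}, keep only states in Sat with every successor in Z. Z1 = {t0, t2, t3, t4, t5, t7, t8, t9}; Z2 = {t0, t2, t3, t4, t5, t7, t8}; fixed.
Sat(AG A[~b U q]) = {t0, t2, t3, t4, t5, t7, t8}
t0 ∈ Sat(AG A[~b U q]) = {t0, t2, t3, t4, t5, t7, t8}, so the formula holds at t0.

Yes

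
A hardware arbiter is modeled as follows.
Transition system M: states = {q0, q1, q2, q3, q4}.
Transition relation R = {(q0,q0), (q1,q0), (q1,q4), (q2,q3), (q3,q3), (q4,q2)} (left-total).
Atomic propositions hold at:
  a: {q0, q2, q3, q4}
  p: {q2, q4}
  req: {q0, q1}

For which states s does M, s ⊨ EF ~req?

{q1, q2, q3, q4}

Sat(~req) = {q2, q3, q4}
EF ~req: least fixpoint, start Z0 = {q2, q3, q4}, add states with some successor in Z. Z1 = {q1, q2, q3, q4}; fixed.
Sat(EF ~req) = {q1, q2, q3, q4}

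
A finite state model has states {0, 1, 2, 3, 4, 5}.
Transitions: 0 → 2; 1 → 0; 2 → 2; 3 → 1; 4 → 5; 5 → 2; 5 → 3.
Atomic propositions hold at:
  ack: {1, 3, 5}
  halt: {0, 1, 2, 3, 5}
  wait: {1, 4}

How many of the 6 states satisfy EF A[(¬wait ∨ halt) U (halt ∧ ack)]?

4

Sat(¬wait) = {0, 2, 3, 5}
Sat(¬wait ∨ halt) = {0, 1, 2, 3, 5}
Sat(halt ∧ ack) = {1, 3, 5}
A[(¬wait ∨ halt) U (halt ∧ ack)]: least fixpoint, start Z0 = Sat((halt ∧ ack)) = {1, 3, 5}, add states in Sat(¬wait ∨ halt) with every successor in Z. Already a fixed point.
Sat(A[(¬wait ∨ halt) U (halt ∧ ack)]) = {1, 3, 5}
EF A[(¬wait ∨ halt) U (halt ∧ ack)]: least fixpoint, start Z0 = {1, 3, 5}, add states with some successor in Z. Z1 = {1, 3, 4, 5}; fixed.
Sat(EF A[(¬wait ∨ halt) U (halt ∧ ack)]) = {1, 3, 4, 5}
|Sat(EF A[(¬wait ∨ halt) U (halt ∧ ack)])| = |{1, 3, 4, 5}| = 4.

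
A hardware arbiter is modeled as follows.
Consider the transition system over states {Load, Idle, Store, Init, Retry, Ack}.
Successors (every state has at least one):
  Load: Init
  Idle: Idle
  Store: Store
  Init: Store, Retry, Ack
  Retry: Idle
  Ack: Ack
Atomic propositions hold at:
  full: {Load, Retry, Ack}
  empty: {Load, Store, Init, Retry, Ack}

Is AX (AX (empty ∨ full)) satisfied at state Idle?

Sat(empty ∨ full) = {Load, Store, Init, Retry, Ack}
Sat(AX (empty ∨ full)) = {s : every successor in {Load, Store, Init, Retry, Ack}} = {Load, Store, Init, Ack}
Sat(AX (AX (empty ∨ full))) = {s : every successor in {Load, Store, Init, Ack}} = {Load, Store, Ack}
Idle ∉ Sat(AX (AX (empty ∨ full))) = {Load, Store, Ack}, so the formula does not hold at Idle.

No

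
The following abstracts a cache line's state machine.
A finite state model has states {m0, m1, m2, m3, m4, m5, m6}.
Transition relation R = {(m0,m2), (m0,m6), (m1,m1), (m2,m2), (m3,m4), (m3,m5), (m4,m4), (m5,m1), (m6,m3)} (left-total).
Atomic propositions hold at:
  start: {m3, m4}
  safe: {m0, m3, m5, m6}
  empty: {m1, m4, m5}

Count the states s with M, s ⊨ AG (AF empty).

AF empty: least fixpoint, start Z0 = {m1, m4, m5}, add states with every successor in Z. Z1 = {m1, m3, m4, m5}; Z2 = {m1, m3, m4, m5, m6}; fixed.
Sat(AF empty) = {m1, m3, m4, m5, m6}
AG (AF empty): greatest fixpoint, start Z0 = {m1, m3, m4, m5, m6}, keep only states in Sat with every successor in Z. Already a fixed point.
Sat(AG (AF empty)) = {m1, m3, m4, m5, m6}
|Sat(AG (AF empty))| = |{m1, m3, m4, m5, m6}| = 5.

5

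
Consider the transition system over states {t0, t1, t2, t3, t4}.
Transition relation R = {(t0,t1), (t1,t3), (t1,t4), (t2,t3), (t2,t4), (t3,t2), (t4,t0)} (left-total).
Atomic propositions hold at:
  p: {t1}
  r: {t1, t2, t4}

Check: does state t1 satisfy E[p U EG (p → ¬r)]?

Yes

Sat(¬r) = {t0, t3}
Sat(p → ¬r) = {t0, t2, t3, t4}
EG (p → ¬r): greatest fixpoint, start Z0 = {t0, t2, t3, t4}, keep only states in Sat with some successor in Z. Z1 = {t2, t3, t4}; Z2 = {t2, t3}; fixed.
Sat(EG (p → ¬r)) = {t2, t3}
E[p U EG (p → ¬r)]: least fixpoint, start Z0 = Sat(EG (p → ¬r)) = {t2, t3}, add states in Sat(p) with some successor in Z. Z1 = {t1, t2, t3}; fixed.
Sat(E[p U EG (p → ¬r)]) = {t1, t2, t3}
t1 ∈ Sat(E[p U EG (p → ¬r)]) = {t1, t2, t3}, so the formula holds at t1.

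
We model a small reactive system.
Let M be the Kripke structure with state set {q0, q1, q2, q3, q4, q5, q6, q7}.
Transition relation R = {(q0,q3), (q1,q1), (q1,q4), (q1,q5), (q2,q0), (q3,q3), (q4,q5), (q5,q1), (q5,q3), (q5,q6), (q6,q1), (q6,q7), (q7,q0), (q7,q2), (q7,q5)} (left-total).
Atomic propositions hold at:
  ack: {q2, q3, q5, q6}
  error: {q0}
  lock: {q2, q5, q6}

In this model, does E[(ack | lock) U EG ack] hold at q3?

Sat(ack | lock) = {q2, q3, q5, q6}
EG ack: greatest fixpoint, start Z0 = {q2, q3, q5, q6}, keep only states in Sat with some successor in Z. Z1 = {q3, q5}; fixed.
Sat(EG ack) = {q3, q5}
E[(ack | lock) U EG ack]: least fixpoint, start Z0 = Sat(EG ack) = {q3, q5}, add states in Sat(ack | lock) with some successor in Z. Already a fixed point.
Sat(E[(ack | lock) U EG ack]) = {q3, q5}
q3 ∈ Sat(E[(ack | lock) U EG ack]) = {q3, q5}, so the formula holds at q3.

Yes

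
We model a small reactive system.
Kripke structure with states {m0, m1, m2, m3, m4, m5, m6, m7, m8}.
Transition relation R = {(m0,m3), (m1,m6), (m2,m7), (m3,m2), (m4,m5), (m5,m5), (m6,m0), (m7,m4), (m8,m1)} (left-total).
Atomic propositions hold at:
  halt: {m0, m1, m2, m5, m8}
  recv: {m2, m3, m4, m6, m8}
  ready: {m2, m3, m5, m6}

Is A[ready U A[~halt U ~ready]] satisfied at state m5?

Sat(~halt) = {m3, m4, m6, m7}
Sat(~ready) = {m0, m1, m4, m7, m8}
A[~halt U ~ready]: least fixpoint, start Z0 = Sat(~ready) = {m0, m1, m4, m7, m8}, add states in Sat(~halt) with every successor in Z. Z1 = {m0, m1, m4, m6, m7, m8}; fixed.
Sat(A[~halt U ~ready]) = {m0, m1, m4, m6, m7, m8}
A[ready U A[~halt U ~ready]]: least fixpoint, start Z0 = Sat(A[~halt U ~ready]) = {m0, m1, m4, m6, m7, m8}, add states in Sat(ready) with every successor in Z. Z1 = {m0, m1, m2, m4, m6, m7, m8}; Z2 = {m0, m1, m2, m3, m4, m6, m7, m8}; fixed.
Sat(A[ready U A[~halt U ~ready]]) = {m0, m1, m2, m3, m4, m6, m7, m8}
m5 ∉ Sat(A[ready U A[~halt U ~ready]]) = {m0, m1, m2, m3, m4, m6, m7, m8}, so the formula does not hold at m5.

No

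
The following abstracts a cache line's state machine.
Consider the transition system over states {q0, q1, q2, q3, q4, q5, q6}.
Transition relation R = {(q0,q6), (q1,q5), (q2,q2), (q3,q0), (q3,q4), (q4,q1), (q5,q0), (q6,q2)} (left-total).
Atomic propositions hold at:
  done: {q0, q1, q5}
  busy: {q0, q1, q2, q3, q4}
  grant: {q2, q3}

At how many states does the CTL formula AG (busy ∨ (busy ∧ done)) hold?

Sat(busy ∧ done) = {q0, q1}
Sat(busy ∨ (busy ∧ done)) = {q0, q1, q2, q3, q4}
AG (busy ∨ (busy ∧ done)): greatest fixpoint, start Z0 = {q0, q1, q2, q3, q4}, keep only states in Sat with every successor in Z. Z1 = {q2, q3, q4}; Z2 = {q2}; fixed.
Sat(AG (busy ∨ (busy ∧ done))) = {q2}
|Sat(AG (busy ∨ (busy ∧ done)))| = |{q2}| = 1.

1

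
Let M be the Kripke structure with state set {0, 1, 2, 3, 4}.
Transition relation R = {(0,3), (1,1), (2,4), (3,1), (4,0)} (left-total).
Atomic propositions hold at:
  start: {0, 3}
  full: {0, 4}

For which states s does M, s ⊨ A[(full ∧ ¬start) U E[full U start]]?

Sat(¬start) = {1, 2, 4}
Sat(full ∧ ¬start) = {4}
E[full U start]: least fixpoint, start Z0 = Sat(start) = {0, 3}, add states in Sat(full) with some successor in Z. Z1 = {0, 3, 4}; fixed.
Sat(E[full U start]) = {0, 3, 4}
A[(full ∧ ¬start) U E[full U start]]: least fixpoint, start Z0 = Sat(E[full U start]) = {0, 3, 4}, add states in Sat(full ∧ ¬start) with every successor in Z. Already a fixed point.
Sat(A[(full ∧ ¬start) U E[full U start]]) = {0, 3, 4}

{0, 3, 4}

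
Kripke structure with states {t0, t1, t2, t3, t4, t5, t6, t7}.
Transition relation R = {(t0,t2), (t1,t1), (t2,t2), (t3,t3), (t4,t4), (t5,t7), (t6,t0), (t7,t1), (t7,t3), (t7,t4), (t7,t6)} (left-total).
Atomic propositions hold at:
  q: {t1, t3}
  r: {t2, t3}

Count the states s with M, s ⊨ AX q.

2

Sat(AX q) = {s : every successor in {t1, t3}} = {t1, t3}
|Sat(AX q)| = |{t1, t3}| = 2.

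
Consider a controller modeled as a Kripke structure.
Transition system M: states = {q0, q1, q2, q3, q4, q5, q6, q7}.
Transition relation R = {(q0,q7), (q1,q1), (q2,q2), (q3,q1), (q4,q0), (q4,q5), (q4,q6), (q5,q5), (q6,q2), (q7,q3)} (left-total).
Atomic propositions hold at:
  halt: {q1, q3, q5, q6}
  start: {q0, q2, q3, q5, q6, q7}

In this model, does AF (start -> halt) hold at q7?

Sat(start -> halt) = {q1, q3, q4, q5, q6}
AF (start -> halt): least fixpoint, start Z0 = {q1, q3, q4, q5, q6}, add states with every successor in Z. Z1 = {q1, q3, q4, q5, q6, q7}; Z2 = {q0, q1, q3, q4, q5, q6, q7}; fixed.
Sat(AF (start -> halt)) = {q0, q1, q3, q4, q5, q6, q7}
q7 ∈ Sat(AF (start -> halt)) = {q0, q1, q3, q4, q5, q6, q7}, so the formula holds at q7.

Yes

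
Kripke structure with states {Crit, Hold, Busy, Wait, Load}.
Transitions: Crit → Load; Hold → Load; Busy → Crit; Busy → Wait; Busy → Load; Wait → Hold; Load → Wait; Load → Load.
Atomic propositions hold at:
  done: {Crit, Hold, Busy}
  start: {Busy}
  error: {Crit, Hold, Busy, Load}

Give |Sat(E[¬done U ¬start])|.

Sat(¬done) = {Wait, Load}
Sat(¬start) = {Crit, Hold, Wait, Load}
E[¬done U ¬start]: least fixpoint, start Z0 = Sat(¬start) = {Crit, Hold, Wait, Load}, add states in Sat(¬done) with some successor in Z. Already a fixed point.
Sat(E[¬done U ¬start]) = {Crit, Hold, Wait, Load}
|Sat(E[¬done U ¬start])| = |{Crit, Hold, Wait, Load}| = 4.

4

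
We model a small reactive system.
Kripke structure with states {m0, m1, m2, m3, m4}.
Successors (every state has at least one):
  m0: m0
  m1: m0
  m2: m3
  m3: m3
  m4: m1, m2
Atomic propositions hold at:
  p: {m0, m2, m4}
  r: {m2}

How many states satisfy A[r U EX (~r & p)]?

2

Sat(~r) = {m0, m1, m3, m4}
Sat(~r & p) = {m0, m4}
Sat(EX (~r & p)) = {s : some successor in {m0, m4}} = {m0, m1}
A[r U EX (~r & p)]: least fixpoint, start Z0 = Sat(EX (~r & p)) = {m0, m1}, add states in Sat(r) with every successor in Z. Already a fixed point.
Sat(A[r U EX (~r & p)]) = {m0, m1}
|Sat(A[r U EX (~r & p)])| = |{m0, m1}| = 2.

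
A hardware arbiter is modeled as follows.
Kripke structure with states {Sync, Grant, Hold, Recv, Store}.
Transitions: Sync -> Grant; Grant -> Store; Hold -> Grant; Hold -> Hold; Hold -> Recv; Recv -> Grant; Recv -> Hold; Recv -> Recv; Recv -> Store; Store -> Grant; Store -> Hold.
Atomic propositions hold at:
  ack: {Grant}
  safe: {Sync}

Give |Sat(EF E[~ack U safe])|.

Sat(~ack) = {Sync, Hold, Recv, Store}
E[~ack U safe]: least fixpoint, start Z0 = Sat(safe) = {Sync}, add states in Sat(~ack) with some successor in Z. Already a fixed point.
Sat(E[~ack U safe]) = {Sync}
EF E[~ack U safe]: least fixpoint, start Z0 = {Sync}, add states with some successor in Z. Already a fixed point.
Sat(EF E[~ack U safe]) = {Sync}
|Sat(EF E[~ack U safe])| = |{Sync}| = 1.

1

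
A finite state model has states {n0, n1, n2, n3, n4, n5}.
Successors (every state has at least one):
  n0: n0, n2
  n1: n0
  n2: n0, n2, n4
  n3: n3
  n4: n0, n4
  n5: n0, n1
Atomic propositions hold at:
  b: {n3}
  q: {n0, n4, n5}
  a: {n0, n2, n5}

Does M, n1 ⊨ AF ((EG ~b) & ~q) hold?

Sat(~b) = {n0, n1, n2, n4, n5}
EG ~b: greatest fixpoint, start Z0 = {n0, n1, n2, n4, n5}, keep only states in Sat with some successor in Z. Already a fixed point.
Sat(EG ~b) = {n0, n1, n2, n4, n5}
Sat(~q) = {n1, n2, n3}
Sat((EG ~b) & ~q) = {n1, n2}
AF ((EG ~b) & ~q): least fixpoint, start Z0 = {n1, n2}, add states with every successor in Z. Already a fixed point.
Sat(AF ((EG ~b) & ~q)) = {n1, n2}
n1 ∈ Sat(AF ((EG ~b) & ~q)) = {n1, n2}, so the formula holds at n1.

Yes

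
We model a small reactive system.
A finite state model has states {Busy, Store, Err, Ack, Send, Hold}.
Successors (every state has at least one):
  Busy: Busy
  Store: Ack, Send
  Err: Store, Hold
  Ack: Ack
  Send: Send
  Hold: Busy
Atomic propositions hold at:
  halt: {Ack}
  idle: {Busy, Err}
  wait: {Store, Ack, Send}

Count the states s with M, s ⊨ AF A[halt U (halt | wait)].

3

Sat(halt | wait) = {Store, Ack, Send}
A[halt U (halt | wait)]: least fixpoint, start Z0 = Sat((halt | wait)) = {Store, Ack, Send}, add states in Sat(halt) with every successor in Z. Already a fixed point.
Sat(A[halt U (halt | wait)]) = {Store, Ack, Send}
AF A[halt U (halt | wait)]: least fixpoint, start Z0 = {Store, Ack, Send}, add states with every successor in Z. Already a fixed point.
Sat(AF A[halt U (halt | wait)]) = {Store, Ack, Send}
|Sat(AF A[halt U (halt | wait)])| = |{Store, Ack, Send}| = 3.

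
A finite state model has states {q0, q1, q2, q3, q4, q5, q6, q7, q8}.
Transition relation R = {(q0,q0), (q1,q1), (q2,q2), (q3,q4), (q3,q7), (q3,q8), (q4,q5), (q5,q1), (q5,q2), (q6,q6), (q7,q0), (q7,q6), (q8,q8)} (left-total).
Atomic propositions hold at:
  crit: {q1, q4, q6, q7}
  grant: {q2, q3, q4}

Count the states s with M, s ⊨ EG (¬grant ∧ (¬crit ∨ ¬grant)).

6

Sat(¬grant) = {q0, q1, q5, q6, q7, q8}
Sat(¬crit) = {q0, q2, q3, q5, q8}
Sat(¬crit ∨ ¬grant) = {q0, q1, q2, q3, q5, q6, q7, q8}
Sat(¬grant ∧ (¬crit ∨ ¬grant)) = {q0, q1, q5, q6, q7, q8}
EG (¬grant ∧ (¬crit ∨ ¬grant)): greatest fixpoint, start Z0 = {q0, q1, q5, q6, q7, q8}, keep only states in Sat with some successor in Z. Already a fixed point.
Sat(EG (¬grant ∧ (¬crit ∨ ¬grant))) = {q0, q1, q5, q6, q7, q8}
|Sat(EG (¬grant ∧ (¬crit ∨ ¬grant)))| = |{q0, q1, q5, q6, q7, q8}| = 6.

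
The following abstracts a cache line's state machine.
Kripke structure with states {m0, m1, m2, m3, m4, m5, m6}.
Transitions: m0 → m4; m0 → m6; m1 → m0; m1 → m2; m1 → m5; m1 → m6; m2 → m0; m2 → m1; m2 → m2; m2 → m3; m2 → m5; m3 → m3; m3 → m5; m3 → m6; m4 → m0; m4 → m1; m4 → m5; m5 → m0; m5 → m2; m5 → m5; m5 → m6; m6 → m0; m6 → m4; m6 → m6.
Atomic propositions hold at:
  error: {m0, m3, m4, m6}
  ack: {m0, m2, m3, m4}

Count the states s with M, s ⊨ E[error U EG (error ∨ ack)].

5

Sat(error ∨ ack) = {m0, m2, m3, m4, m6}
EG (error ∨ ack): greatest fixpoint, start Z0 = {m0, m2, m3, m4, m6}, keep only states in Sat with some successor in Z. Already a fixed point.
Sat(EG (error ∨ ack)) = {m0, m2, m3, m4, m6}
E[error U EG (error ∨ ack)]: least fixpoint, start Z0 = Sat(EG (error ∨ ack)) = {m0, m2, m3, m4, m6}, add states in Sat(error) with some successor in Z. Already a fixed point.
Sat(E[error U EG (error ∨ ack)]) = {m0, m2, m3, m4, m6}
|Sat(E[error U EG (error ∨ ack)])| = |{m0, m2, m3, m4, m6}| = 5.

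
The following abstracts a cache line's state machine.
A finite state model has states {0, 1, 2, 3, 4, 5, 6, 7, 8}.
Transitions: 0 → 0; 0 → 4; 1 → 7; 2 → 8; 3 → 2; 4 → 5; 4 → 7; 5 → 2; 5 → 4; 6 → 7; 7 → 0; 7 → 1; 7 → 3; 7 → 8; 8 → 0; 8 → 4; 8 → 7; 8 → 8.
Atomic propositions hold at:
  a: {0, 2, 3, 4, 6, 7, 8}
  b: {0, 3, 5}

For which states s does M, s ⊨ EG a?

EG a: greatest fixpoint, start Z0 = {0, 2, 3, 4, 6, 7, 8}, keep only states in Sat with some successor in Z. Already a fixed point.
Sat(EG a) = {0, 2, 3, 4, 6, 7, 8}

{0, 2, 3, 4, 6, 7, 8}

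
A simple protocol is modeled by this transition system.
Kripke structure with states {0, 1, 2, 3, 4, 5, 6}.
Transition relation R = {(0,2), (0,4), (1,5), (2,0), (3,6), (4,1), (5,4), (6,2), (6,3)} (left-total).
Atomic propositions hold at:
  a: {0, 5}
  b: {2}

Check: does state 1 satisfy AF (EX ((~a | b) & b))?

Sat(~a) = {1, 2, 3, 4, 6}
Sat(~a | b) = {1, 2, 3, 4, 6}
Sat((~a | b) & b) = {2}
Sat(EX ((~a | b) & b)) = {s : some successor in {2}} = {0, 6}
AF (EX ((~a | b) & b)): least fixpoint, start Z0 = {0, 6}, add states with every successor in Z. Z1 = {0, 2, 3, 6}; fixed.
Sat(AF (EX ((~a | b) & b))) = {0, 2, 3, 6}
1 ∉ Sat(AF (EX ((~a | b) & b))) = {0, 2, 3, 6}, so the formula does not hold at 1.

No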